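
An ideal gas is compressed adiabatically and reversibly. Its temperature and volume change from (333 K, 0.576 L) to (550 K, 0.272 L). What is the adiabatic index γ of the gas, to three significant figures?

TV^(γ−1) = const ⇒ γ − 1 = ln(T₂/T₁) / ln(V₁/V₂).
γ = 1 + ln(550/333) / ln(0.576/0.272) = 1.669.

γ ≈ 1.67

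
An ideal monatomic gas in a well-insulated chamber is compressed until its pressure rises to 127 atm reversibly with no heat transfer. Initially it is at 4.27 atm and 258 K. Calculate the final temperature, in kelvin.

Along an adiabat T P^((1−γ)/γ) is constant, so T₂ = T₁ (P₂/P₁)^((γ−1)/γ).
For a monatomic ideal gas γ = 5/3, so (γ−1)/γ = 2/5.
T₂ = 258 × (127/4.27)^(2/5) = 1002 K.

T₂ ≈ 1000 K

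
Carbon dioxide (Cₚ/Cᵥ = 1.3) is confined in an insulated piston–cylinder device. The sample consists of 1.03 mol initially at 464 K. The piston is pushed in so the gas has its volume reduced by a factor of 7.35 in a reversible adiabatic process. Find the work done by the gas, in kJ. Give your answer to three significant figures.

W ≈ -10.9 kJ

For a reversible adiabat TV^(γ−1) is constant, so T₂ = T₁ (V₁/V₂)^(γ−1).
T₂ = 464 × 7.35^(0.3) = 844.1 K.
Q = 0, so ΔU = W_on_gas = nCᵥΔT with Cᵥ = R/(γ−1) = 27.71 J/(mol·K).
ΔU = 1.03 × 27.71 × (844.1 − 464) = 10850 J.
Work done by the gas = −ΔU = -10850 J.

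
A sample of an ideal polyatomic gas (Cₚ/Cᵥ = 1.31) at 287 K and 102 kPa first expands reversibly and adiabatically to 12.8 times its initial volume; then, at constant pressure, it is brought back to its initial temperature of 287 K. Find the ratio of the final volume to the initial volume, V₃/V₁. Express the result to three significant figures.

Adiabatic step: V₂/V₁ = 12.8; T₂ = T₁·(1/12.8)^(0.31) = 130.2 K.
Isobaric step: V₃/V₂ = T₃/T₂ = 287/130.2.
V₃/V₁ = (V₂/V₁)(V₃/V₂) = 12.8 × (287/130.2) = 28.21.

V₃/V₁ ≈ 28.2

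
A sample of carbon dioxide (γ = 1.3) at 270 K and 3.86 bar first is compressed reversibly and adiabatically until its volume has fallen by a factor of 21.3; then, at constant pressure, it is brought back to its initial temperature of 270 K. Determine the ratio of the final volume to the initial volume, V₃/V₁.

Adiabatic step: V₂/V₁ = 0.04695; T₂ = T₁·21.3^(0.3) = 675.9 K.
Isobaric step: V₃/V₂ = T₃/T₂ = 270/675.9.
V₃/V₁ = (V₂/V₁)(V₃/V₂) = 0.04695 × (270/675.9) = 0.01875.

V₃/V₁ ≈ 0.0188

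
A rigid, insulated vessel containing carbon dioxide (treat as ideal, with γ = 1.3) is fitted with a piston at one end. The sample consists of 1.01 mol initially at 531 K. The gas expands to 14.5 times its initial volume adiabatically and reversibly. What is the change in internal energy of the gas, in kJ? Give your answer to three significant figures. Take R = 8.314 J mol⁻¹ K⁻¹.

ΔU ≈ -8.20 kJ

Adiabatic: T₁V₁^(γ−1) = T₂V₂^(γ−1) ⇒ T₂ = T₁ (V₁/V₂)^(γ−1).
T₂ = 531 × (1/14.5)^(0.3) = 238.1 K.
Q = 0, so ΔU = W_on_gas = nCᵥΔT with Cᵥ = R/(γ−1) = 27.71 J/(mol·K).
ΔU = 1.01 × 27.71 × (238.1 − 531) = -8200 J.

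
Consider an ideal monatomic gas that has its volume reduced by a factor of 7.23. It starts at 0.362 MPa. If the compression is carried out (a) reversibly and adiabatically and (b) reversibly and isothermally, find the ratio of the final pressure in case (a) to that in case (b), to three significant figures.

P_adiabatic / P_isothermal ≈ 3.74

For a monatomic ideal gas γ = 5/3.
Isothermal: P_b = P₁(V₁/V₂) = 0.362×7.23.
Adiabatic: P_a = P₁(V₁/V₂)^γ = 0.362×7.23^(5/3).
P_a/P_b = (V₁/V₂)^(γ−1) = 7.23^(2/3) = 3.739.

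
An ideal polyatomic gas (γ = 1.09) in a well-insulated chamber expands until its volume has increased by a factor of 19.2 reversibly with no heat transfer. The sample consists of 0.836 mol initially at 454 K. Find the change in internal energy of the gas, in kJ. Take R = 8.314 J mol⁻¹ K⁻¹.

Adiabatic: T₁V₁^(γ−1) = T₂V₂^(γ−1) ⇒ T₂ = T₁ (V₁/V₂)^(γ−1).
T₂ = 454 × (1/19.2)^(0.09) = 348 K.
Q = 0, so ΔU = W_on_gas = nCᵥΔT with Cᵥ = R/(γ−1) = 92.38 J/(mol·K).
ΔU = 0.836 × 92.38 × (348 − 454) = -8187 J.

ΔU ≈ -8.19 kJ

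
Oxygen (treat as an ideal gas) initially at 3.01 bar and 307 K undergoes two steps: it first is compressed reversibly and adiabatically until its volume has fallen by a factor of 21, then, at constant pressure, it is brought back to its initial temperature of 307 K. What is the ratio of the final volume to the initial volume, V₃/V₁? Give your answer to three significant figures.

V₃/V₁ ≈ 0.0141

For a diatomic ideal gas γ = 7/5.
Adiabatic step: V₂/V₁ = 0.04762; T₂ = T₁·21^(2/5) = 1038 K.
Isobaric step: V₃/V₂ = T₃/T₂ = 307/1038.
V₃/V₁ = (V₂/V₁)(V₃/V₂) = 0.04762 × (307/1038) = 0.01409.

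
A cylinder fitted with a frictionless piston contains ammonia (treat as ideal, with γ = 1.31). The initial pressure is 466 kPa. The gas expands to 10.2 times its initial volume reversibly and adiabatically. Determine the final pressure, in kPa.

Since PV^γ is constant along a reversible adiabat, P₂ = P₁ (V₁/V₂)^γ.
P₂ = 466 × (1/10.2)^(1.31) = 22.24 kPa.

P₂ ≈ 22.2 kPa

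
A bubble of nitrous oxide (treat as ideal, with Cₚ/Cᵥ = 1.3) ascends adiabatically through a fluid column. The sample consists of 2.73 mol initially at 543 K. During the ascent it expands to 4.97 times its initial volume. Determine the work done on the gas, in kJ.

Adiabatic: T₁V₁^(γ−1) = T₂V₂^(γ−1) ⇒ T₂ = T₁ (V₁/V₂)^(γ−1).
T₂ = 543 × (1/4.97)^(0.3) = 335.7 K.
Q = 0, so ΔU = W_on_gas = nCᵥΔT with Cᵥ = R/(γ−1) = 27.71 J/(mol·K).
ΔU = 2.73 × 27.71 × (335.7 − 543) = -15690 J.

W ≈ -15.7 kJ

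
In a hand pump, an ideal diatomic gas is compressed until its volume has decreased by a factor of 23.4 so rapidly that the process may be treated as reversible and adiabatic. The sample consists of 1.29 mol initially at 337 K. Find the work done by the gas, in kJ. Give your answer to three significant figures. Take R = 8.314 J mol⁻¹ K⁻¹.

Adiabatic: T₁V₁^(γ−1) = T₂V₂^(γ−1) ⇒ T₂ = T₁ (V₁/V₂)^(γ−1).
γ = 7/5 for a diatomic ideal gas, so γ−1 = 2/5.
T₂ = 337 × 23.4^(2/5) = 1189 K.
Q = 0, so ΔU = W_on_gas = nCᵥΔT with Cᵥ = R/(γ−1) = 20.79 J/(mol·K).
ΔU = 1.29 × 20.79 × (1189 − 337) = 22850 J.
Work done by the gas = −ΔU = -22850 J.

W ≈ -22.9 kJ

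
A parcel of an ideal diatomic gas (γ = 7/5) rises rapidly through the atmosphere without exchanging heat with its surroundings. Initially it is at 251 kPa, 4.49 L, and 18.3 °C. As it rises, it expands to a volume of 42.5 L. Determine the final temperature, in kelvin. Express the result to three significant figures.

T₂ ≈ 119 K

For a reversible adiabat TV^(γ−1) is constant, so T₂ = T₁ (V₁/V₂)^(γ−1).
T₁ = 18.3 °C = 291.4 K.
T₂ = 291.4 × (4.49/42.5)^(2/5) = 118.6 K.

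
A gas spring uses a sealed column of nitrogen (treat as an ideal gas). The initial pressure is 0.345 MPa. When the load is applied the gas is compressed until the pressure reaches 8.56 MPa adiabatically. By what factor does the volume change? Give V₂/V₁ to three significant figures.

V₂/V₁ ≈ 0.101

From PV^γ = const, V₂/V₁ = (P₁/P₂)^(1/γ).
For a diatomic ideal gas γ = 7/5.
V₂/V₁ = (0.345/8.56)^(5/7) = 0.1009.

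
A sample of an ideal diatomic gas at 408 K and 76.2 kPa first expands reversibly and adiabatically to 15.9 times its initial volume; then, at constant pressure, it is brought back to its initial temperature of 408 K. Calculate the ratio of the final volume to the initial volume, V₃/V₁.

For a diatomic ideal gas γ = 7/5.
Adiabatic step: V₂/V₁ = 15.9; T₂ = T₁·(1/15.9)^(2/5) = 134.9 K.
Isobaric step: V₃/V₂ = T₃/T₂ = 408/134.9.
V₃/V₁ = (V₂/V₁)(V₃/V₂) = 15.9 × (408/134.9) = 48.08.

V₃/V₁ ≈ 48.1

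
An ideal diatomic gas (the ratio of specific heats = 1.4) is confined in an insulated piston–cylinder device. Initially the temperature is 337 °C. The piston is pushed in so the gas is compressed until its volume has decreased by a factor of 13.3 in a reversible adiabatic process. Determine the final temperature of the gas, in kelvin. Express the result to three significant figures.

Adiabatic: T₁V₁^(γ−1) = T₂V₂^(γ−1) ⇒ T₂ = T₁ (V₁/V₂)^(γ−1).
T₁ = 337 °C = 610.1 K.
T₂ = 610.1 × 13.3^(0.4) = 1718 K.

T₂ ≈ 1720 K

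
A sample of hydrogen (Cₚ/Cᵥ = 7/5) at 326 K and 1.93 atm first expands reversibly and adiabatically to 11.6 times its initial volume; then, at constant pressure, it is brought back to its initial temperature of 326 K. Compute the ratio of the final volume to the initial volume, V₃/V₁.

V₃/V₁ ≈ 30.9

Adiabatic step: V₂/V₁ = 11.6; T₂ = T₁·(1/11.6)^(2/5) = 122.3 K.
Isobaric step: V₃/V₂ = T₃/T₂ = 326/122.3.
V₃/V₁ = (V₂/V₁)(V₃/V₂) = 11.6 × (326/122.3) = 30.92.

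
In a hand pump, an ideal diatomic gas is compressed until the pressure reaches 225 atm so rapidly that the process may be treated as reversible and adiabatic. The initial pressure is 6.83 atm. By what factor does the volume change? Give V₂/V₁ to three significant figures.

V₂/V₁ ≈ 0.0824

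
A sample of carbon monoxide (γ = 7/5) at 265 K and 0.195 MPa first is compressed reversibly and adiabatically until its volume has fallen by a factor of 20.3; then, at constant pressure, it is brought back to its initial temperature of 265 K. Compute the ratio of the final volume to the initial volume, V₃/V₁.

V₃/V₁ ≈ 0.0148

Adiabatic step: V₂/V₁ = 0.04926; T₂ = T₁·20.3^(2/5) = 883.6 K.
Isobaric step: V₃/V₂ = T₃/T₂ = 265/883.6.
V₃/V₁ = (V₂/V₁)(V₃/V₂) = 0.04926 × (265/883.6) = 0.01477.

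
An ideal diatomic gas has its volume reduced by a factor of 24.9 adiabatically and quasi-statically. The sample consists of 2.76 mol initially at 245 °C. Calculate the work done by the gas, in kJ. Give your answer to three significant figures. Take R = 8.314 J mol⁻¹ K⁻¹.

W ≈ -77.8 kJ

Adiabatic: T₁V₁^(γ−1) = T₂V₂^(γ−1) ⇒ T₂ = T₁ (V₁/V₂)^(γ−1).
γ = 7/5 for a diatomic ideal gas, so γ−1 = 2/5.
T₁ = 245 °C = 518.1 K.
T₂ = 518.1 × 24.9^(2/5) = 1875 K.
Q = 0, so ΔU = W_on_gas = nCᵥΔT with Cᵥ = R/(γ−1) = 20.79 J/(mol·K).
ΔU = 2.76 × 20.79 × (1875 − 518.1) = 77820 J.
Work done by the gas = −ΔU = -77820 J.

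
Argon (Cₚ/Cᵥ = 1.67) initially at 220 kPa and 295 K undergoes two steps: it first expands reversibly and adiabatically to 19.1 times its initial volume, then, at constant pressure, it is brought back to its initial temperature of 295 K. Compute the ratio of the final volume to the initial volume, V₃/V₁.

Adiabatic step: V₂/V₁ = 19.1; T₂ = T₁·(1/19.1)^(0.67) = 40.88 K.
Isobaric step: V₃/V₂ = T₃/T₂ = 295/40.88.
V₃/V₁ = (V₂/V₁)(V₃/V₂) = 19.1 × (295/40.88) = 137.8.

V₃/V₁ ≈ 138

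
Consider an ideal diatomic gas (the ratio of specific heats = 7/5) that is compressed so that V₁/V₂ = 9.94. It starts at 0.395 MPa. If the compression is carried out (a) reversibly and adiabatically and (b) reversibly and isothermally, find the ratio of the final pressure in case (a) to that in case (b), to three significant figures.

Isothermal: P_b = P₁(V₁/V₂) = 0.395×9.94.
Adiabatic: P_a = P₁(V₁/V₂)^γ = 0.395×9.94^(7/5).
P_a/P_b = (V₁/V₂)^(γ−1) = 9.94^(2/5) = 2.506.

P_adiabatic / P_isothermal ≈ 2.51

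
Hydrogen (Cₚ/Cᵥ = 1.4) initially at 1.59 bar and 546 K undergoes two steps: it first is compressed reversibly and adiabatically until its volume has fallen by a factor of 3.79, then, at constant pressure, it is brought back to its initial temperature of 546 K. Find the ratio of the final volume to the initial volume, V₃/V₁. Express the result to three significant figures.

V₃/V₁ ≈ 0.155

Adiabatic step: V₂/V₁ = 0.2639; T₂ = T₁·3.79^(0.4) = 930.4 K.
Isobaric step: V₃/V₂ = T₃/T₂ = 546/930.4.
V₃/V₁ = (V₂/V₁)(V₃/V₂) = 0.2639 × (546/930.4) = 0.1548.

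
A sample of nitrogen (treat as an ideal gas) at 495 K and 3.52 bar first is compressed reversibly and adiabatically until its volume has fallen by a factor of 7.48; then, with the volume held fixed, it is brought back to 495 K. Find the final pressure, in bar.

P₃ ≈ 26.3 bar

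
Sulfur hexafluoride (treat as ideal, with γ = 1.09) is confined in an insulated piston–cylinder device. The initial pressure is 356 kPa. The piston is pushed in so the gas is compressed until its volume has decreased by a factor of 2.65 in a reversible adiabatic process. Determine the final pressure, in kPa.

Adiabatic: P₁V₁^γ = P₂V₂^γ ⇒ P₂ = P₁ (V₁/V₂)^γ.
P₂ = 356 × 2.65^(1.09) = 1030 kPa.

P₂ ≈ 1030 kPa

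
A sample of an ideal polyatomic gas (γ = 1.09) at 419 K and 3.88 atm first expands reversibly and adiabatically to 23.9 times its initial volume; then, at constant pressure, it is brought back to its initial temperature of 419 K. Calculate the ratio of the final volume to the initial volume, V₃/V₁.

V₃/V₁ ≈ 31.8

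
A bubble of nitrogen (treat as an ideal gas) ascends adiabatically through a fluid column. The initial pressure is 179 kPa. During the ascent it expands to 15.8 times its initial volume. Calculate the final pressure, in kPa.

P₂ ≈ 3.76 kPa

Since PV^γ is constant along a reversible adiabat, P₂ = P₁ (V₁/V₂)^γ.
For a diatomic ideal gas γ = 7/5.
P₂ = 179 × (1/15.8)^(7/5) = 3.756 kPa.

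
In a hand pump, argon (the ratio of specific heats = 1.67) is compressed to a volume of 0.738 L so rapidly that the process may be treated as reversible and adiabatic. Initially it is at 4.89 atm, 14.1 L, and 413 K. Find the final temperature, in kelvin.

T₂ ≈ 2980 K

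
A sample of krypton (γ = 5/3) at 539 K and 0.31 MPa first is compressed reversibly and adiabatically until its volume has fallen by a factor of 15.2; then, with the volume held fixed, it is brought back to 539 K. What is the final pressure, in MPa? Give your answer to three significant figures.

P₃ ≈ 4.71 MPa

Adiabatic step (PV^γ = const): P₂ = 0.31×15.2^(5/3) = 28.91 MPa; T₂ = 539×15.2^(2/3) = 3307 K.
Isochoric: P₃ = P₂(T₃/T₂) = 28.91 × (539/3307) = 4.712 MPa.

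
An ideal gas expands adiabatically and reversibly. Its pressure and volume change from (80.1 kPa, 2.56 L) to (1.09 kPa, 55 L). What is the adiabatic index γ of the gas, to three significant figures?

γ ≈ 1.40

PV^γ = const ⇒ γ = ln(P₂/P₁) / ln(V₁/V₂).
γ = ln(1.09/80.1) / ln(2.56/55) = 1.401.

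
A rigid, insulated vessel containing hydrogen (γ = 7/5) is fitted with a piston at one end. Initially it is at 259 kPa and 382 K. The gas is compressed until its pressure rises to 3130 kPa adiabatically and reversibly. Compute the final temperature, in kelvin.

T₂ ≈ 779 K

Along an adiabat T P^((1−γ)/γ) is constant, so T₂ = T₁ (P₂/P₁)^((γ−1)/γ).
T₂ = 382 × (3130/259)^(2/7) = 778.5 K.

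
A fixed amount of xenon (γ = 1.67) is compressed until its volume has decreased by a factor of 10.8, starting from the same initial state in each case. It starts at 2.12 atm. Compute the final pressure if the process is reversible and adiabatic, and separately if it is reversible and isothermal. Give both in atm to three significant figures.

Isothermal: P₂ = P₁(V₁/V₂) = 2.12×10.8 = 22.9 atm.
Adiabatic: P₂ = P₁(V₁/V₂)^γ = 2.12×10.8^(1.67) = 112.8 atm.

adiabatic: 113 atm; isothermal: 22.9 atm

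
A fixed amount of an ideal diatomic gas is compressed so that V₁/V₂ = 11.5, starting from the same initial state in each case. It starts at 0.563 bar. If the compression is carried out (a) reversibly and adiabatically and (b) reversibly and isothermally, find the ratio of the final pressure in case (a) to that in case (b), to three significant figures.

P_adiabatic / P_isothermal ≈ 2.66

For a diatomic ideal gas γ = 7/5.
Isothermal: P_b = P₁(V₁/V₂) = 0.563×11.5.
Adiabatic: P_a = P₁(V₁/V₂)^γ = 0.563×11.5^(7/5).
P_a/P_b = (V₁/V₂)^(γ−1) = 11.5^(2/5) = 2.656.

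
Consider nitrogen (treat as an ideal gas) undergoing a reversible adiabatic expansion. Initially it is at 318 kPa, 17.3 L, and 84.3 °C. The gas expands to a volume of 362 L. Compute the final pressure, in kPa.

P₂ ≈ 4.50 kPa

Since PV^γ is constant along a reversible adiabat, P₂ = P₁ (V₁/V₂)^γ.
γ = 7/5 for a diatomic ideal gas.
P₂ = 318 × (17.3/362)^(7/5) = 4.503 kPa.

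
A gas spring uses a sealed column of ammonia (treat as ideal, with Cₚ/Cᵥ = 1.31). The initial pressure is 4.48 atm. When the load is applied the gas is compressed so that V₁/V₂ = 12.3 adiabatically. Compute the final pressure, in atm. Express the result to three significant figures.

Since PV^γ is constant along a reversible adiabat, P₂ = P₁ (V₁/V₂)^γ.
P₂ = 4.48 × 12.3^(1.31) = 120 atm.

P₂ ≈ 120 atm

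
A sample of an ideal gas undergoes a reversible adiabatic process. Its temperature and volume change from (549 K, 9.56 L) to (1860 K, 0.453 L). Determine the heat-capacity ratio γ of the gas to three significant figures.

TV^(γ−1) = const ⇒ γ − 1 = ln(T₂/T₁) / ln(V₁/V₂).
γ = 1 + ln(1860/549) / ln(9.56/0.453) = 1.4.

γ ≈ 1.40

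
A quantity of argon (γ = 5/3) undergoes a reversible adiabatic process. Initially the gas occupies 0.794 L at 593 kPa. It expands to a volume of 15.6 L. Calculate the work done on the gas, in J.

W ≈ -609 J

P₂ = P₁(V₁/V₂)^γ = 593×(0.794/15.6)^(5/3) = 4.145 kPa.
For a reversible adiabat, W_by_gas = (P₁V₁ − P₂V₂)/(γ−1).
W_by = (593000×0.000794 − 4145×0.0156) / (2/3) = 609.3 J.
W_on_gas = −W_by = -609.3 J.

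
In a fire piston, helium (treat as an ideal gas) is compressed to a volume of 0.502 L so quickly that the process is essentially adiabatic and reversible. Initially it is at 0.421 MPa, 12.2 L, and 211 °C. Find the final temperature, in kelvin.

Adiabatic: T₁V₁^(γ−1) = T₂V₂^(γ−1) ⇒ T₂ = T₁ (V₁/V₂)^(γ−1).
γ = 5/3 for a monatomic ideal gas.
T₁ = 211 °C = 484.1 K.
T₂ = 484.1 × (12.2/0.502)^(2/3) = 4062 K.

T₂ ≈ 4060 K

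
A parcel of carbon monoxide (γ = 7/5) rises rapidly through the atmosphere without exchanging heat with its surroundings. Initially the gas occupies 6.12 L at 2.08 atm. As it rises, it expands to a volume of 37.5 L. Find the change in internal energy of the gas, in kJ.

ΔU ≈ -1.66 kJ

P₂ = P₁(V₁/V₂)^γ = 2.08×(6.12/37.5)^(7/5) = 0.1644 atm.
For a reversible adiabat, W_by_gas = (P₁V₁ − P₂V₂)/(γ−1).
W_by = (210800×0.00612 − 16660×0.0375) / (2/5) = 1663 J.
Q = 0 ⇒ ΔU = −W_by = -1663 J.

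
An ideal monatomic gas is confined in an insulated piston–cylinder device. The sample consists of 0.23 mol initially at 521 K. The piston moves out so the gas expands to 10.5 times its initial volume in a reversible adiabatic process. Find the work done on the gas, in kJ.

W ≈ -1.18 kJ

Adiabatic: T₁V₁^(γ−1) = T₂V₂^(γ−1) ⇒ T₂ = T₁ (V₁/V₂)^(γ−1).
γ = 5/3 for a monatomic ideal gas, so γ−1 = 2/3.
T₂ = 521 × (1/10.5)^(2/3) = 108.7 K.
Q = 0, so ΔU = W_on_gas = nCᵥΔT with Cᵥ = R/(γ−1) = 12.47 J/(mol·K).
ΔU = 0.23 × 12.47 × (108.7 − 521) = -1183 J.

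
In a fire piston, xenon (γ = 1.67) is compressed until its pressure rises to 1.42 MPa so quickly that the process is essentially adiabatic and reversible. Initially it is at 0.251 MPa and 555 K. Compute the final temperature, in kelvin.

T₂ ≈ 1110 K

Along an adiabat T P^((1−γ)/γ) is constant, so T₂ = T₁ (P₂/P₁)^((γ−1)/γ).
T₂ = 555 × (1.42/0.251)^(0.401) = 1112 K.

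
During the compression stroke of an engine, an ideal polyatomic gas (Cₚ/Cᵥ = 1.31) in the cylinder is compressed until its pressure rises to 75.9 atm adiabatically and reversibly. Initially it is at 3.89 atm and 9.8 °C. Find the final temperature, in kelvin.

T₂ ≈ 572 K

Adiabatic: T₂/T₁ = (P₂/P₁)^((γ−1)/γ).
T₁ = 9.8 °C = 282.9 K.
T₂ = 282.9 × (75.9/3.89)^(0.237) = 571.5 K.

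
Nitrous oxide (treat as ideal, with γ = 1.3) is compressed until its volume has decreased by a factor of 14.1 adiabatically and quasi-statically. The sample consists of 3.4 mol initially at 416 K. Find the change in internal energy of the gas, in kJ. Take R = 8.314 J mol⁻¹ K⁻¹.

ΔU ≈ 47.5 kJ

For a reversible adiabat TV^(γ−1) is constant, so T₂ = T₁ (V₁/V₂)^(γ−1).
T₂ = 416 × 14.1^(0.3) = 920.2 K.
Q = 0, so ΔU = W_on_gas = nCᵥΔT with Cᵥ = R/(γ−1) = 27.71 J/(mol·K).
ΔU = 3.4 × 27.71 × (920.2 − 416) = 47500 J.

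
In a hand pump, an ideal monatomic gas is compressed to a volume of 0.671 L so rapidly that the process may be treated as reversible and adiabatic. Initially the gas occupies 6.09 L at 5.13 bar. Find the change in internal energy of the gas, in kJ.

ΔU ≈ 15.7 kJ

γ = 5/3 for a monatomic ideal gas.
P₂ = P₁(V₁/V₂)^γ = 5.13×(6.09/0.671)^(5/3) = 202.6 bar.
For a reversible adiabat, W_by_gas = (P₁V₁ − P₂V₂)/(γ−1).
W_by = (513000×0.00609 − 2.026×10^7×0.000671) / (2/3) = -15700 J.
Q = 0 ⇒ ΔU = −W_by = 15700 J.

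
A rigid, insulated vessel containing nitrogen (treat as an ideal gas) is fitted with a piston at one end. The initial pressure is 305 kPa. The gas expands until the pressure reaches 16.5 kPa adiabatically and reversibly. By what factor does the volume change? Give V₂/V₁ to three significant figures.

V₂/V₁ ≈ 8.03

From PV^γ = const, V₂/V₁ = (P₁/P₂)^(1/γ).
For a diatomic ideal gas γ = 7/5.
V₂/V₁ = (305/16.5)^(5/7) = 8.033.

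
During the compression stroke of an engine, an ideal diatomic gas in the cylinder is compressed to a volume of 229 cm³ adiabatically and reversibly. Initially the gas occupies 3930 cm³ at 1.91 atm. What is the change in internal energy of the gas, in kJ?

ΔU ≈ 4.03 kJ

γ = 7/5 for a diatomic ideal gas.
P₂ = P₁(V₁/V₂)^γ = 1.91×(3930/229)^(7/5) = 102.2 atm.
For a reversible adiabat, W_by_gas = (P₁V₁ − P₂V₂)/(γ−1).
W_by = (193500×0.00393 − 1.035×10^7×0.000229) / (2/5) = -4027 J.
Q = 0 ⇒ ΔU = −W_by = 4027 J.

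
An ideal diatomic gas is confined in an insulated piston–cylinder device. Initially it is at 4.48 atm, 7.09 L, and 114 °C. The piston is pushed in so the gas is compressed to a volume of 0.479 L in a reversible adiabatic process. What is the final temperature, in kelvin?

For a reversible adiabat TV^(γ−1) is constant, so T₂ = T₁ (V₁/V₂)^(γ−1).
γ = 7/5 for a diatomic ideal gas.
T₁ = 114 °C = 387.1 K.
T₂ = 387.1 × (7.09/0.479)^(2/5) = 1138 K.

T₂ ≈ 1140 K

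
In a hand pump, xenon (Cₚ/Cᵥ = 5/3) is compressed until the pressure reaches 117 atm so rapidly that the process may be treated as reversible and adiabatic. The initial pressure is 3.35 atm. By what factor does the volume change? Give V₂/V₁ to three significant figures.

From PV^γ = const, V₂/V₁ = (P₁/P₂)^(1/γ).
V₂/V₁ = (3.35/117)^(3/5) = 0.1186.

V₂/V₁ ≈ 0.119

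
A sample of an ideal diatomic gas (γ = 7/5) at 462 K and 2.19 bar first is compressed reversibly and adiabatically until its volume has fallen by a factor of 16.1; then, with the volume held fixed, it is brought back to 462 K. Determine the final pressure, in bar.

Adiabatic step (PV^γ = const): P₂ = 2.19×16.1^(7/5) = 107.2 bar; T₂ = 462×16.1^(2/5) = 1404 K.
Isochoric: P₃ = P₂(T₃/T₂) = 107.2 × (462/1404) = 35.26 bar.

P₃ ≈ 35.3 bar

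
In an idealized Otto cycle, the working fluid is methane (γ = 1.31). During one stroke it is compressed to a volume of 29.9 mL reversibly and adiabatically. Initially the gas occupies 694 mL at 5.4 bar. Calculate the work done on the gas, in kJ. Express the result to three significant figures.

P₂ = P₁(V₁/V₂)^γ = 5.4×(694/29.9)^(1.31) = 332.2 bar.
For a reversible adiabat, W_by_gas = (P₁V₁ − P₂V₂)/(γ−1).
W_by = (540000×0.000694 − 3.322×10^7×2.99×10^-5) / (0.31) = -1996 J.
W_on_gas = −W_by = 1996 J.

W ≈ 2.00 kJ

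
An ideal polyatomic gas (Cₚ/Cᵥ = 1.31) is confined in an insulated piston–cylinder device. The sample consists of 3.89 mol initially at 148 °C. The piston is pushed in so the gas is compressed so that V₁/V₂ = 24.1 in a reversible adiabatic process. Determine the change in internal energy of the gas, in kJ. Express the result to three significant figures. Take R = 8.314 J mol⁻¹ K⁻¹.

ΔU ≈ 73.9 kJ

Adiabatic: T₁V₁^(γ−1) = T₂V₂^(γ−1) ⇒ T₂ = T₁ (V₁/V₂)^(γ−1).
T₁ = 148 °C = 421.1 K.
T₂ = 421.1 × 24.1^(0.31) = 1129 K.
Q = 0, so ΔU = W_on_gas = nCᵥΔT with Cᵥ = R/(γ−1) = 26.82 J/(mol·K).
ΔU = 3.89 × 26.82 × (1129 − 421.1) = 73890 J.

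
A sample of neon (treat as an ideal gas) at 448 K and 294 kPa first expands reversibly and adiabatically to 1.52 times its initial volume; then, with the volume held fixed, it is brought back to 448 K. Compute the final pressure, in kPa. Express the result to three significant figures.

For a monatomic ideal gas γ = 5/3.
Adiabatic step (PV^γ = const): P₂ = 294×(1/1.52)^(5/3) = 146.3 kPa; T₂ = 448×(1/1.52)^(2/3) = 338.9 K.
Isochoric: P₃ = P₂(T₃/T₂) = 146.3 × (448/338.9) = 193.4 kPa.

P₃ ≈ 193 kPa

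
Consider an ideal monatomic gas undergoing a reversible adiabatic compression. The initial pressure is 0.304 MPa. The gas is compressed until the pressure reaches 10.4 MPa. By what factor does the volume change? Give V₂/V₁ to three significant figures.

From PV^γ = const, V₂/V₁ = (P₁/P₂)^(1/γ).
For a monatomic ideal gas γ = 5/3.
V₂/V₁ = (0.304/10.4)^(3/5) = 0.1201.

V₂/V₁ ≈ 0.120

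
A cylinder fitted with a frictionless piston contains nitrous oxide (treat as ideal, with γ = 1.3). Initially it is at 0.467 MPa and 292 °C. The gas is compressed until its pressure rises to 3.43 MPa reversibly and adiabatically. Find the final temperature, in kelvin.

T₂ ≈ 895 K

Adiabatic: T₂/T₁ = (P₂/P₁)^((γ−1)/γ).
T₁ = 292 °C = 565.1 K.
T₂ = 565.1 × (3.43/0.467)^(0.231) = 895.4 K.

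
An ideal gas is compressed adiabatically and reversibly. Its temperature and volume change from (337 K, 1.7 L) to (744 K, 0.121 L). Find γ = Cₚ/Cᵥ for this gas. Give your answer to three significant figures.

γ ≈ 1.30

TV^(γ−1) = const ⇒ γ − 1 = ln(T₂/T₁) / ln(V₁/V₂).
γ = 1 + ln(744/337) / ln(1.7/0.121) = 1.3.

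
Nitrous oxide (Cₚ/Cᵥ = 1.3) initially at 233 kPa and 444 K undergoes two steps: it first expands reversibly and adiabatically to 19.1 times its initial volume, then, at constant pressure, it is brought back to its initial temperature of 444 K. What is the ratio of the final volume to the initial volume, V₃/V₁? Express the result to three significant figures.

V₃/V₁ ≈ 46.3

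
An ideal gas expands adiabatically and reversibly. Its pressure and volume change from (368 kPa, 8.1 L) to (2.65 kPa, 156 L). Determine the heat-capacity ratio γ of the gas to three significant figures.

γ ≈ 1.67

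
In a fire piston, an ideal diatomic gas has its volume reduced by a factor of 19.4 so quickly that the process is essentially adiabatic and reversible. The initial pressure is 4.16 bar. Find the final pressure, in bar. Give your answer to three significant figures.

P₂ ≈ 264 bar

Adiabatic: P₁V₁^γ = P₂V₂^γ ⇒ P₂ = P₁ (V₁/V₂)^γ.
For a diatomic ideal gas γ = 7/5.
P₂ = 4.16 × 19.4^(7/5) = 264.3 bar.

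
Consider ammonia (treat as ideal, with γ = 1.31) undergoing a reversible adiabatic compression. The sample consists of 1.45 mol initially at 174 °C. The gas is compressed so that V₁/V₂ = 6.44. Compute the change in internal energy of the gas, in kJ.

ΔU ≈ 13.6 kJ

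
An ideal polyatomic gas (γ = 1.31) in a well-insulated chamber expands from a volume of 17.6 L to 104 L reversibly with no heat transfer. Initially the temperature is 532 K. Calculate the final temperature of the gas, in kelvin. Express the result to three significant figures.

Adiabatic: T₁V₁^(γ−1) = T₂V₂^(γ−1) ⇒ T₂ = T₁ (V₁/V₂)^(γ−1).
T₂ = 532 × (17.6/104)^(0.31) = 306.7 K.

T₂ ≈ 307 K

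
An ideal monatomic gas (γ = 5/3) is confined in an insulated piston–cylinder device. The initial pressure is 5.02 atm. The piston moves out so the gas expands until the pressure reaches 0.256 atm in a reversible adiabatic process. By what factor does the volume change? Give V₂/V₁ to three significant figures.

V₂/V₁ ≈ 5.96

From PV^γ = const, V₂/V₁ = (P₁/P₂)^(1/γ).
V₂/V₁ = (5.02/0.256)^(3/5) = 5.963.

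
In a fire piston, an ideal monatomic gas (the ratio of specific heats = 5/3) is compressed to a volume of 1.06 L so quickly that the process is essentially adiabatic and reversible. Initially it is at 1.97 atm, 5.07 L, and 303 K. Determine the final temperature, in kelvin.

Adiabatic: T₁V₁^(γ−1) = T₂V₂^(γ−1) ⇒ T₂ = T₁ (V₁/V₂)^(γ−1).
T₂ = 303 × (5.07/1.06)^(2/3) = 860.2 K.

T₂ ≈ 860 K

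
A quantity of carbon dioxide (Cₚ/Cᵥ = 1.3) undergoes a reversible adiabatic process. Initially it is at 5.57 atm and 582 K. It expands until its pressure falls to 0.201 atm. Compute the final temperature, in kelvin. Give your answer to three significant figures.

Along an adiabat T P^((1−γ)/γ) is constant, so T₂ = T₁ (P₂/P₁)^((γ−1)/γ).
T₂ = 582 × (0.201/5.57)^(0.231) = 270.4 K.

T₂ ≈ 270 K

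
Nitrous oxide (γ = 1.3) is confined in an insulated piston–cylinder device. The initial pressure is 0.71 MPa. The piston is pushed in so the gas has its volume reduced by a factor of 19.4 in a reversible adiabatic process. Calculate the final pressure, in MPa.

P₂ ≈ 33.5 MPa

Since PV^γ is constant along a reversible adiabat, P₂ = P₁ (V₁/V₂)^γ.
P₂ = 0.71 × 19.4^(1.3) = 33.53 MPa.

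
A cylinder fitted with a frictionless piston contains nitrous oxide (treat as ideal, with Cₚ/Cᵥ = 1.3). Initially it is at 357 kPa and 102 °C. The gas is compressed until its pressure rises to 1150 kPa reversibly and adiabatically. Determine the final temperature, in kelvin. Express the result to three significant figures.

T₂ ≈ 491 K

Along an adiabat T P^((1−γ)/γ) is constant, so T₂ = T₁ (P₂/P₁)^((γ−1)/γ).
T₁ = 102 °C = 375.1 K.
T₂ = 375.1 × (1150/357)^(0.231) = 491.4 K.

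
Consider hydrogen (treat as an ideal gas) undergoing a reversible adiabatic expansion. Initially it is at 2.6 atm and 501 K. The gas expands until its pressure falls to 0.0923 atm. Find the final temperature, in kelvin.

T₂ ≈ 193 K

Along an adiabat T P^((1−γ)/γ) is constant, so T₂ = T₁ (P₂/P₁)^((γ−1)/γ).
For a diatomic ideal gas γ = 7/5, so (γ−1)/γ = 2/7.
T₂ = 501 × (0.0923/2.6)^(2/7) = 193 K.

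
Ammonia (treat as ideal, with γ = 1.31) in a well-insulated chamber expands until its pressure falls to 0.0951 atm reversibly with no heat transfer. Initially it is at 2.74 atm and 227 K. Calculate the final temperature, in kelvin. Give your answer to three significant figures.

Along an adiabat T P^((1−γ)/γ) is constant, so T₂ = T₁ (P₂/P₁)^((γ−1)/γ).
T₂ = 227 × (0.0951/2.74)^(0.237) = 102.5 K.

T₂ ≈ 102 K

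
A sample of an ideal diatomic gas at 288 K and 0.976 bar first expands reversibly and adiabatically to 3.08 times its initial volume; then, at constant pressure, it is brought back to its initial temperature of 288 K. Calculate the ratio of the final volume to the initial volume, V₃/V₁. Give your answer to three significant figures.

For a diatomic ideal gas γ = 7/5.
Adiabatic step: V₂/V₁ = 3.08; T₂ = T₁·(1/3.08)^(2/5) = 183.6 K.
Isobaric step: V₃/V₂ = T₃/T₂ = 288/183.6.
V₃/V₁ = (V₂/V₁)(V₃/V₂) = 3.08 × (288/183.6) = 4.83.

V₃/V₁ ≈ 4.83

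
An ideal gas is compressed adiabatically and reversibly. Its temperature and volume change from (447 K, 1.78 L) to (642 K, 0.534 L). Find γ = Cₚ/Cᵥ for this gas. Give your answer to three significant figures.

γ ≈ 1.30

TV^(γ−1) = const ⇒ γ − 1 = ln(T₂/T₁) / ln(V₁/V₂).
γ = 1 + ln(642/447) / ln(1.78/0.534) = 1.301.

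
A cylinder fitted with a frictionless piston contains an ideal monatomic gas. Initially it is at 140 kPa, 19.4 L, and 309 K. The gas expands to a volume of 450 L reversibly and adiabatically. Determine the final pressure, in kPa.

P₂ ≈ 0.742 kPa

Since PV^γ is constant along a reversible adiabat, P₂ = P₁ (V₁/V₂)^γ.
γ = 5/3 for a monatomic ideal gas.
P₂ = 140 × (19.4/450)^(5/3) = 0.7421 kPa.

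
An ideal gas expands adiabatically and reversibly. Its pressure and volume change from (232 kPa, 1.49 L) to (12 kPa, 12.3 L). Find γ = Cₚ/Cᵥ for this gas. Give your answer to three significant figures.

PV^γ = const ⇒ γ = ln(P₂/P₁) / ln(V₁/V₂).
γ = ln(12/232) / ln(1.49/12.3) = 1.403.

γ ≈ 1.40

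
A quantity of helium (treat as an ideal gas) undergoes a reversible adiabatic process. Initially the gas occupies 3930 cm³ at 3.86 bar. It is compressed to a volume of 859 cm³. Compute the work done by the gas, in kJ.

γ = 5/3 for a monatomic ideal gas.
P₂ = P₁(V₁/V₂)^γ = 3.86×(3930/859)^(5/3) = 48.67 bar.
For a reversible adiabat, W_by_gas = (P₁V₁ − P₂V₂)/(γ−1).
W_by = (386000×0.00393 − 4.867×10^6×0.000859) / (2/3) = -3996 J.

W ≈ -4.00 kJ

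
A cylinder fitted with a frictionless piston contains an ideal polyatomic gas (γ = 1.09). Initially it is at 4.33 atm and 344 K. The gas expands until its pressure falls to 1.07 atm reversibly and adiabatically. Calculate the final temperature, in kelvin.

Along an adiabat T P^((1−γ)/γ) is constant, so T₂ = T₁ (P₂/P₁)^((γ−1)/γ).
T₂ = 344 × (1.07/4.33)^(0.0826) = 306.5 K.

T₂ ≈ 307 K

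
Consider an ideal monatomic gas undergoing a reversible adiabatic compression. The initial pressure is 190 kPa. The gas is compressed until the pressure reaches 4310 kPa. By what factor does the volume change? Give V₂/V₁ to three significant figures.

From PV^γ = const, V₂/V₁ = (P₁/P₂)^(1/γ).
For a monatomic ideal gas γ = 5/3.
V₂/V₁ = (190/4310)^(3/5) = 0.1537.

V₂/V₁ ≈ 0.154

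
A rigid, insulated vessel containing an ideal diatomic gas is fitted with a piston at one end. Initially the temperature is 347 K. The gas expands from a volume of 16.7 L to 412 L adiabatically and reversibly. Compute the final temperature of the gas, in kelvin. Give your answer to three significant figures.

T₂ ≈ 96.3 K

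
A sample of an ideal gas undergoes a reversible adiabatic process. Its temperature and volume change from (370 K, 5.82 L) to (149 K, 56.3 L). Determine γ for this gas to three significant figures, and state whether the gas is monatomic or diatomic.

TV^(γ−1) = const ⇒ γ − 1 = ln(T₂/T₁) / ln(V₁/V₂).
γ = 1 + ln(149/370) / ln(5.82/56.3) = 1.401.
γ ≈ 1.40 is close to 7/5, so the gas is diatomic.

γ ≈ 1.40; diatomic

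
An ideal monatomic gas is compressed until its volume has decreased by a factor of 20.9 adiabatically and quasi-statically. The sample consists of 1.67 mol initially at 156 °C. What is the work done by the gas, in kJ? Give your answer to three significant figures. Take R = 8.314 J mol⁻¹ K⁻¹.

Adiabatic: T₁V₁^(γ−1) = T₂V₂^(γ−1) ⇒ T₂ = T₁ (V₁/V₂)^(γ−1).
γ = 5/3 for a monatomic ideal gas, so γ−1 = 2/3.
T₁ = 156 °C = 429.1 K.
T₂ = 429.1 × 20.9^(2/3) = 3256 K.
Q = 0, so ΔU = W_on_gas = nCᵥΔT with Cᵥ = R/(γ−1) = 12.47 J/(mol·K).
ΔU = 1.67 × 12.47 × (3256 − 429.1) = 58880 J.
Work done by the gas = −ΔU = -58880 J.

W ≈ -58.9 kJ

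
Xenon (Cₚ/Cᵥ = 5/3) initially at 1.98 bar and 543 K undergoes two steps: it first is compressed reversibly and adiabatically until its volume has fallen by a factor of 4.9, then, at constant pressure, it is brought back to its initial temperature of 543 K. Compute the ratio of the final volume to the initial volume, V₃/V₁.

V₃/V₁ ≈ 0.0707

Adiabatic step: V₂/V₁ = 0.2041; T₂ = T₁·4.9^(2/3) = 1567 K.
Isobaric step: V₃/V₂ = T₃/T₂ = 543/1567.
V₃/V₁ = (V₂/V₁)(V₃/V₂) = 0.2041 × (543/1567) = 0.07074.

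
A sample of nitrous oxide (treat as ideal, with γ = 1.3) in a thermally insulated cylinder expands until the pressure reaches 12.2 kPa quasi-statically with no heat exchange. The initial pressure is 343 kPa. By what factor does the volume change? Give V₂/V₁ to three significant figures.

From PV^γ = const, V₂/V₁ = (P₁/P₂)^(1/γ).
V₂/V₁ = (343/12.2)^(0.769) = 13.02.

V₂/V₁ ≈ 13.0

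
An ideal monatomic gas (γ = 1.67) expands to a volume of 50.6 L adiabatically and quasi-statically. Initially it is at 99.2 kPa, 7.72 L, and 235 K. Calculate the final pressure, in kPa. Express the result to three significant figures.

P₂ ≈ 4.29 kPa

Adiabatic: P₁V₁^γ = P₂V₂^γ ⇒ P₂ = P₁ (V₁/V₂)^γ.
P₂ = 99.2 × (7.72/50.6)^(1.67) = 4.294 kPa.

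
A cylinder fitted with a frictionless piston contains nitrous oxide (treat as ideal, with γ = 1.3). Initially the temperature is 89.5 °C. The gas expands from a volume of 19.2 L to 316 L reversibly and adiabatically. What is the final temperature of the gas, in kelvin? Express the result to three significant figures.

T₂ ≈ 157 K

Adiabatic: T₁V₁^(γ−1) = T₂V₂^(γ−1) ⇒ T₂ = T₁ (V₁/V₂)^(γ−1).
T₁ = 89.5 °C = 362.6 K.
T₂ = 362.6 × (19.2/316)^(0.3) = 156.5 K.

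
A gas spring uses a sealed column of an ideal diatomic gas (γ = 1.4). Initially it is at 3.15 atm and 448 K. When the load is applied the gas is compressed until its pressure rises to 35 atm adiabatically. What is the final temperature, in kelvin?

T₂ ≈ 891 K

Adiabatic: T₂/T₁ = (P₂/P₁)^((γ−1)/γ).
T₂ = 448 × (35/3.15)^(0.286) = 891.4 K.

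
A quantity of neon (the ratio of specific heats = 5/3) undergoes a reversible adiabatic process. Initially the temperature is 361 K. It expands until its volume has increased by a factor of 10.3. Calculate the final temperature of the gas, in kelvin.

For a reversible adiabat TV^(γ−1) is constant, so T₂ = T₁ (V₁/V₂)^(γ−1).
T₂ = 361 × (1/10.3)^(2/3) = 76.26 K.

T₂ ≈ 76.3 K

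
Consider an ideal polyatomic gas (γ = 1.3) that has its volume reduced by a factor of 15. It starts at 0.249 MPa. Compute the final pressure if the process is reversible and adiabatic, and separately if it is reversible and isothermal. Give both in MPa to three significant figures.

Isothermal: P₂ = P₁(V₁/V₂) = 0.249×15 = 3.735 MPa.
Adiabatic: P₂ = P₁(V₁/V₂)^γ = 0.249×15^(1.3) = 8.416 MPa.

adiabatic: 8.42 MPa; isothermal: 3.73 MPa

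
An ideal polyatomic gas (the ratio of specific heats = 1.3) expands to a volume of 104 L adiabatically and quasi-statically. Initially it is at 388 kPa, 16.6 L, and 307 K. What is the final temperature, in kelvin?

T₂ ≈ 177 K

For a reversible adiabat TV^(γ−1) is constant, so T₂ = T₁ (V₁/V₂)^(γ−1).
T₂ = 307 × (16.6/104)^(0.3) = 177 K.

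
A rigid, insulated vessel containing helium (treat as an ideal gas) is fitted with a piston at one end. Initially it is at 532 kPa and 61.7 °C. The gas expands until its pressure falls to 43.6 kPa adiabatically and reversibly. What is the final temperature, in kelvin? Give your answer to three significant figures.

T₂ ≈ 123 K

Adiabatic: T₂/T₁ = (P₂/P₁)^((γ−1)/γ).
For a monatomic ideal gas γ = 5/3, so (γ−1)/γ = 2/5.
T₁ = 61.7 °C = 334.8 K.
T₂ = 334.8 × (43.6/532)^(2/5) = 123.1 K.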